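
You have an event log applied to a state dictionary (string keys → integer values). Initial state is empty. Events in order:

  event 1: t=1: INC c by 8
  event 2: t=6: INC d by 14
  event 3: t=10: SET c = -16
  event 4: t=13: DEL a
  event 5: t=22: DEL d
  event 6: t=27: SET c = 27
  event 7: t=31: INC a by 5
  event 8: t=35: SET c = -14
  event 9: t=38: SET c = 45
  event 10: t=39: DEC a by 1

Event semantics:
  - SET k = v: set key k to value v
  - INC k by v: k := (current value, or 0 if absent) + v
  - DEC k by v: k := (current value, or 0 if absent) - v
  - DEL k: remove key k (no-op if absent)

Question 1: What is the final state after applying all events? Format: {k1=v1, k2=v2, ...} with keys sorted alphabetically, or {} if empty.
Answer: {a=4, c=45}

Derivation:
  after event 1 (t=1: INC c by 8): {c=8}
  after event 2 (t=6: INC d by 14): {c=8, d=14}
  after event 3 (t=10: SET c = -16): {c=-16, d=14}
  after event 4 (t=13: DEL a): {c=-16, d=14}
  after event 5 (t=22: DEL d): {c=-16}
  after event 6 (t=27: SET c = 27): {c=27}
  after event 7 (t=31: INC a by 5): {a=5, c=27}
  after event 8 (t=35: SET c = -14): {a=5, c=-14}
  after event 9 (t=38: SET c = 45): {a=5, c=45}
  after event 10 (t=39: DEC a by 1): {a=4, c=45}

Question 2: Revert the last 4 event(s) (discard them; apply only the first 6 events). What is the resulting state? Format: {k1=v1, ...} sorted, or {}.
Answer: {c=27}

Derivation:
Keep first 6 events (discard last 4):
  after event 1 (t=1: INC c by 8): {c=8}
  after event 2 (t=6: INC d by 14): {c=8, d=14}
  after event 3 (t=10: SET c = -16): {c=-16, d=14}
  after event 4 (t=13: DEL a): {c=-16, d=14}
  after event 5 (t=22: DEL d): {c=-16}
  after event 6 (t=27: SET c = 27): {c=27}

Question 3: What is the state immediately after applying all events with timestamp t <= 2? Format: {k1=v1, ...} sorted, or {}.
Answer: {c=8}

Derivation:
Apply events with t <= 2 (1 events):
  after event 1 (t=1: INC c by 8): {c=8}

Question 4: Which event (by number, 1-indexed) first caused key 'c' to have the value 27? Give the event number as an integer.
Looking for first event where c becomes 27:
  event 1: c = 8
  event 2: c = 8
  event 3: c = -16
  event 4: c = -16
  event 5: c = -16
  event 6: c -16 -> 27  <-- first match

Answer: 6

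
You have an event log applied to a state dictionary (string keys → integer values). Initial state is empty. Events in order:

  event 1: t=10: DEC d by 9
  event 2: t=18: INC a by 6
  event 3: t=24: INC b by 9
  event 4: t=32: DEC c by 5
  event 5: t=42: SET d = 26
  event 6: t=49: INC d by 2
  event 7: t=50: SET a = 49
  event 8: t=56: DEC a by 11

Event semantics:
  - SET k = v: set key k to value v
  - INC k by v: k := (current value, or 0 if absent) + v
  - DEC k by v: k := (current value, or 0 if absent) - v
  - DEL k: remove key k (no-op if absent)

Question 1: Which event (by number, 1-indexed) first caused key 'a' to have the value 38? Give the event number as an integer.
Answer: 8

Derivation:
Looking for first event where a becomes 38:
  event 2: a = 6
  event 3: a = 6
  event 4: a = 6
  event 5: a = 6
  event 6: a = 6
  event 7: a = 49
  event 8: a 49 -> 38  <-- first match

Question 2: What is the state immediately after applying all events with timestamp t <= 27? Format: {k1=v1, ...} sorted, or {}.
Apply events with t <= 27 (3 events):
  after event 1 (t=10: DEC d by 9): {d=-9}
  after event 2 (t=18: INC a by 6): {a=6, d=-9}
  after event 3 (t=24: INC b by 9): {a=6, b=9, d=-9}

Answer: {a=6, b=9, d=-9}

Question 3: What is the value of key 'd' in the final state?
Track key 'd' through all 8 events:
  event 1 (t=10: DEC d by 9): d (absent) -> -9
  event 2 (t=18: INC a by 6): d unchanged
  event 3 (t=24: INC b by 9): d unchanged
  event 4 (t=32: DEC c by 5): d unchanged
  event 5 (t=42: SET d = 26): d -9 -> 26
  event 6 (t=49: INC d by 2): d 26 -> 28
  event 7 (t=50: SET a = 49): d unchanged
  event 8 (t=56: DEC a by 11): d unchanged
Final: d = 28

Answer: 28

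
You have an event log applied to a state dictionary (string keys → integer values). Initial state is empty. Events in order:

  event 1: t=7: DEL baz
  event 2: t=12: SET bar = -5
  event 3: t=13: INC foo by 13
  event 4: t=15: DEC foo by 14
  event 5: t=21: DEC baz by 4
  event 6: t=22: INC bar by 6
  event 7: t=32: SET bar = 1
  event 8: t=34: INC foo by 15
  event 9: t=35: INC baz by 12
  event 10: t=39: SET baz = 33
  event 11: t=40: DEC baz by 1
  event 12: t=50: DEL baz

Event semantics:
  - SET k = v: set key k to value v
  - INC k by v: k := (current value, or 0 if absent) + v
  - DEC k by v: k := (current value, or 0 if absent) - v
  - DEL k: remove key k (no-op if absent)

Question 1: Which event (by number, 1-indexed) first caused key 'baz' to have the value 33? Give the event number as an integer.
Answer: 10

Derivation:
Looking for first event where baz becomes 33:
  event 5: baz = -4
  event 6: baz = -4
  event 7: baz = -4
  event 8: baz = -4
  event 9: baz = 8
  event 10: baz 8 -> 33  <-- first match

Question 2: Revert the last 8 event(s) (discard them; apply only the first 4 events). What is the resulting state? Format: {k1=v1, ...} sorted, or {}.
Keep first 4 events (discard last 8):
  after event 1 (t=7: DEL baz): {}
  after event 2 (t=12: SET bar = -5): {bar=-5}
  after event 3 (t=13: INC foo by 13): {bar=-5, foo=13}
  after event 4 (t=15: DEC foo by 14): {bar=-5, foo=-1}

Answer: {bar=-5, foo=-1}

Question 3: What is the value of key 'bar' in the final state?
Track key 'bar' through all 12 events:
  event 1 (t=7: DEL baz): bar unchanged
  event 2 (t=12: SET bar = -5): bar (absent) -> -5
  event 3 (t=13: INC foo by 13): bar unchanged
  event 4 (t=15: DEC foo by 14): bar unchanged
  event 5 (t=21: DEC baz by 4): bar unchanged
  event 6 (t=22: INC bar by 6): bar -5 -> 1
  event 7 (t=32: SET bar = 1): bar 1 -> 1
  event 8 (t=34: INC foo by 15): bar unchanged
  event 9 (t=35: INC baz by 12): bar unchanged
  event 10 (t=39: SET baz = 33): bar unchanged
  event 11 (t=40: DEC baz by 1): bar unchanged
  event 12 (t=50: DEL baz): bar unchanged
Final: bar = 1

Answer: 1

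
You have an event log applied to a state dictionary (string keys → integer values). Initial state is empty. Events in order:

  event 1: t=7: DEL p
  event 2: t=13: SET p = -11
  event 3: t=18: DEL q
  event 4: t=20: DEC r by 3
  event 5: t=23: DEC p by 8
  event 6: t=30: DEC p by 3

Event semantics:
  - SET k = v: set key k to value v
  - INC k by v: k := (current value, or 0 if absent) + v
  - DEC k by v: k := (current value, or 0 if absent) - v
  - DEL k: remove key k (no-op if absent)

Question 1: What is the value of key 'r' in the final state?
Track key 'r' through all 6 events:
  event 1 (t=7: DEL p): r unchanged
  event 2 (t=13: SET p = -11): r unchanged
  event 3 (t=18: DEL q): r unchanged
  event 4 (t=20: DEC r by 3): r (absent) -> -3
  event 5 (t=23: DEC p by 8): r unchanged
  event 6 (t=30: DEC p by 3): r unchanged
Final: r = -3

Answer: -3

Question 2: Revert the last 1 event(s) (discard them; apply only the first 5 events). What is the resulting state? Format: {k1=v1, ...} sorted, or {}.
Keep first 5 events (discard last 1):
  after event 1 (t=7: DEL p): {}
  after event 2 (t=13: SET p = -11): {p=-11}
  after event 3 (t=18: DEL q): {p=-11}
  after event 4 (t=20: DEC r by 3): {p=-11, r=-3}
  after event 5 (t=23: DEC p by 8): {p=-19, r=-3}

Answer: {p=-19, r=-3}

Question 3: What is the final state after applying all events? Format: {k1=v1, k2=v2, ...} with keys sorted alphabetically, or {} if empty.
  after event 1 (t=7: DEL p): {}
  after event 2 (t=13: SET p = -11): {p=-11}
  after event 3 (t=18: DEL q): {p=-11}
  after event 4 (t=20: DEC r by 3): {p=-11, r=-3}
  after event 5 (t=23: DEC p by 8): {p=-19, r=-3}
  after event 6 (t=30: DEC p by 3): {p=-22, r=-3}

Answer: {p=-22, r=-3}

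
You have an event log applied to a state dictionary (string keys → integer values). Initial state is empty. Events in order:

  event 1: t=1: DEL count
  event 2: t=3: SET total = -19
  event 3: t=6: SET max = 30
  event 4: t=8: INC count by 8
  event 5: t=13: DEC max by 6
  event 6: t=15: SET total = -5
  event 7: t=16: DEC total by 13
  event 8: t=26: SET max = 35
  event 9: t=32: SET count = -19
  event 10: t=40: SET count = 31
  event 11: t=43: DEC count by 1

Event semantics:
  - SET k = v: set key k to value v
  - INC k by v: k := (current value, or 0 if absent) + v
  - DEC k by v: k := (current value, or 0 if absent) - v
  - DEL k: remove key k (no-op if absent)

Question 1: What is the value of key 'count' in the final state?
Answer: 30

Derivation:
Track key 'count' through all 11 events:
  event 1 (t=1: DEL count): count (absent) -> (absent)
  event 2 (t=3: SET total = -19): count unchanged
  event 3 (t=6: SET max = 30): count unchanged
  event 4 (t=8: INC count by 8): count (absent) -> 8
  event 5 (t=13: DEC max by 6): count unchanged
  event 6 (t=15: SET total = -5): count unchanged
  event 7 (t=16: DEC total by 13): count unchanged
  event 8 (t=26: SET max = 35): count unchanged
  event 9 (t=32: SET count = -19): count 8 -> -19
  event 10 (t=40: SET count = 31): count -19 -> 31
  event 11 (t=43: DEC count by 1): count 31 -> 30
Final: count = 30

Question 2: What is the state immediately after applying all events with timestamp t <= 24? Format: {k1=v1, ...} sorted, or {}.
Answer: {count=8, max=24, total=-18}

Derivation:
Apply events with t <= 24 (7 events):
  after event 1 (t=1: DEL count): {}
  after event 2 (t=3: SET total = -19): {total=-19}
  after event 3 (t=6: SET max = 30): {max=30, total=-19}
  after event 4 (t=8: INC count by 8): {count=8, max=30, total=-19}
  after event 5 (t=13: DEC max by 6): {count=8, max=24, total=-19}
  after event 6 (t=15: SET total = -5): {count=8, max=24, total=-5}
  after event 7 (t=16: DEC total by 13): {count=8, max=24, total=-18}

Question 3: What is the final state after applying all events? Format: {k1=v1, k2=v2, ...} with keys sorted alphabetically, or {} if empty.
Answer: {count=30, max=35, total=-18}

Derivation:
  after event 1 (t=1: DEL count): {}
  after event 2 (t=3: SET total = -19): {total=-19}
  after event 3 (t=6: SET max = 30): {max=30, total=-19}
  after event 4 (t=8: INC count by 8): {count=8, max=30, total=-19}
  after event 5 (t=13: DEC max by 6): {count=8, max=24, total=-19}
  after event 6 (t=15: SET total = -5): {count=8, max=24, total=-5}
  after event 7 (t=16: DEC total by 13): {count=8, max=24, total=-18}
  after event 8 (t=26: SET max = 35): {count=8, max=35, total=-18}
  after event 9 (t=32: SET count = -19): {count=-19, max=35, total=-18}
  after event 10 (t=40: SET count = 31): {count=31, max=35, total=-18}
  after event 11 (t=43: DEC count by 1): {count=30, max=35, total=-18}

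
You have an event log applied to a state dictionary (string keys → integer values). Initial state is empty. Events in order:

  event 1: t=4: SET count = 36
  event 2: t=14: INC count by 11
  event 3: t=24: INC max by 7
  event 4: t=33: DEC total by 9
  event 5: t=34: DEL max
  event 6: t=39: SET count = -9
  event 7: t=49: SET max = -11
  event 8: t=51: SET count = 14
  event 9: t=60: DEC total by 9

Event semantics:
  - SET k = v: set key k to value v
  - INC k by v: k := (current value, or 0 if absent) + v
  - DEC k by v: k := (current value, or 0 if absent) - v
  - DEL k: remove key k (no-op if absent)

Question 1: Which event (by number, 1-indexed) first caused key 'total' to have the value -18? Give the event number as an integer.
Answer: 9

Derivation:
Looking for first event where total becomes -18:
  event 4: total = -9
  event 5: total = -9
  event 6: total = -9
  event 7: total = -9
  event 8: total = -9
  event 9: total -9 -> -18  <-- first match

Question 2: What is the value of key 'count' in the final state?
Track key 'count' through all 9 events:
  event 1 (t=4: SET count = 36): count (absent) -> 36
  event 2 (t=14: INC count by 11): count 36 -> 47
  event 3 (t=24: INC max by 7): count unchanged
  event 4 (t=33: DEC total by 9): count unchanged
  event 5 (t=34: DEL max): count unchanged
  event 6 (t=39: SET count = -9): count 47 -> -9
  event 7 (t=49: SET max = -11): count unchanged
  event 8 (t=51: SET count = 14): count -9 -> 14
  event 9 (t=60: DEC total by 9): count unchanged
Final: count = 14

Answer: 14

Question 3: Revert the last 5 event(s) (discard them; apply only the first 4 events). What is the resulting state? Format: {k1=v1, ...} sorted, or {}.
Answer: {count=47, max=7, total=-9}

Derivation:
Keep first 4 events (discard last 5):
  after event 1 (t=4: SET count = 36): {count=36}
  after event 2 (t=14: INC count by 11): {count=47}
  after event 3 (t=24: INC max by 7): {count=47, max=7}
  after event 4 (t=33: DEC total by 9): {count=47, max=7, total=-9}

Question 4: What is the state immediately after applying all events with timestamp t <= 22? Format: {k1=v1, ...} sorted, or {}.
Answer: {count=47}

Derivation:
Apply events with t <= 22 (2 events):
  after event 1 (t=4: SET count = 36): {count=36}
  after event 2 (t=14: INC count by 11): {count=47}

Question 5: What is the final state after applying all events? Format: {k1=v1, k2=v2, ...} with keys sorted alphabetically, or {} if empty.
Answer: {count=14, max=-11, total=-18}

Derivation:
  after event 1 (t=4: SET count = 36): {count=36}
  after event 2 (t=14: INC count by 11): {count=47}
  after event 3 (t=24: INC max by 7): {count=47, max=7}
  after event 4 (t=33: DEC total by 9): {count=47, max=7, total=-9}
  after event 5 (t=34: DEL max): {count=47, total=-9}
  after event 6 (t=39: SET count = -9): {count=-9, total=-9}
  after event 7 (t=49: SET max = -11): {count=-9, max=-11, total=-9}
  after event 8 (t=51: SET count = 14): {count=14, max=-11, total=-9}
  after event 9 (t=60: DEC total by 9): {count=14, max=-11, total=-18}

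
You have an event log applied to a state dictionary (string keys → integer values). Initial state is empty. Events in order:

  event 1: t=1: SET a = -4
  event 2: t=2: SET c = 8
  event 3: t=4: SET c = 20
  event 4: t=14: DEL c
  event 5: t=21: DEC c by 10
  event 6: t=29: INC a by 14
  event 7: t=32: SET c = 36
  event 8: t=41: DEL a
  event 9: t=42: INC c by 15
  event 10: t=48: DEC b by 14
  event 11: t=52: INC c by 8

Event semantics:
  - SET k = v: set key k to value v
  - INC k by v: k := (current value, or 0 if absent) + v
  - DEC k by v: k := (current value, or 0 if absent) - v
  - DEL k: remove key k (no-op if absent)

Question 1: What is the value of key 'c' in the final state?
Answer: 59

Derivation:
Track key 'c' through all 11 events:
  event 1 (t=1: SET a = -4): c unchanged
  event 2 (t=2: SET c = 8): c (absent) -> 8
  event 3 (t=4: SET c = 20): c 8 -> 20
  event 4 (t=14: DEL c): c 20 -> (absent)
  event 5 (t=21: DEC c by 10): c (absent) -> -10
  event 6 (t=29: INC a by 14): c unchanged
  event 7 (t=32: SET c = 36): c -10 -> 36
  event 8 (t=41: DEL a): c unchanged
  event 9 (t=42: INC c by 15): c 36 -> 51
  event 10 (t=48: DEC b by 14): c unchanged
  event 11 (t=52: INC c by 8): c 51 -> 59
Final: c = 59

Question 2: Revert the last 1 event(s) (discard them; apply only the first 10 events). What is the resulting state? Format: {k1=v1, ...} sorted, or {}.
Answer: {b=-14, c=51}

Derivation:
Keep first 10 events (discard last 1):
  after event 1 (t=1: SET a = -4): {a=-4}
  after event 2 (t=2: SET c = 8): {a=-4, c=8}
  after event 3 (t=4: SET c = 20): {a=-4, c=20}
  after event 4 (t=14: DEL c): {a=-4}
  after event 5 (t=21: DEC c by 10): {a=-4, c=-10}
  after event 6 (t=29: INC a by 14): {a=10, c=-10}
  after event 7 (t=32: SET c = 36): {a=10, c=36}
  after event 8 (t=41: DEL a): {c=36}
  after event 9 (t=42: INC c by 15): {c=51}
  after event 10 (t=48: DEC b by 14): {b=-14, c=51}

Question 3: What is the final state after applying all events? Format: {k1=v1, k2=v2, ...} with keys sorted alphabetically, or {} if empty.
  after event 1 (t=1: SET a = -4): {a=-4}
  after event 2 (t=2: SET c = 8): {a=-4, c=8}
  after event 3 (t=4: SET c = 20): {a=-4, c=20}
  after event 4 (t=14: DEL c): {a=-4}
  after event 5 (t=21: DEC c by 10): {a=-4, c=-10}
  after event 6 (t=29: INC a by 14): {a=10, c=-10}
  after event 7 (t=32: SET c = 36): {a=10, c=36}
  after event 8 (t=41: DEL a): {c=36}
  after event 9 (t=42: INC c by 15): {c=51}
  after event 10 (t=48: DEC b by 14): {b=-14, c=51}
  after event 11 (t=52: INC c by 8): {b=-14, c=59}

Answer: {b=-14, c=59}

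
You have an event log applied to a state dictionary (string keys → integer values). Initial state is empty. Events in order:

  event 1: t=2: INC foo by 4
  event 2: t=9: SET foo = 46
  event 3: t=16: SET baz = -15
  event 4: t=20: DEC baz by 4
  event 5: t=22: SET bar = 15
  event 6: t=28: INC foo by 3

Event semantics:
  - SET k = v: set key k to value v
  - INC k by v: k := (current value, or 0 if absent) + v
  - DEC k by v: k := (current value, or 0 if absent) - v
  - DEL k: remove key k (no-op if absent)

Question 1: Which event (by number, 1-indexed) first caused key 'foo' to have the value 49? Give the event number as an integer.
Answer: 6

Derivation:
Looking for first event where foo becomes 49:
  event 1: foo = 4
  event 2: foo = 46
  event 3: foo = 46
  event 4: foo = 46
  event 5: foo = 46
  event 6: foo 46 -> 49  <-- first match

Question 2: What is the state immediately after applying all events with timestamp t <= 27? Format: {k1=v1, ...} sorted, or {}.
Answer: {bar=15, baz=-19, foo=46}

Derivation:
Apply events with t <= 27 (5 events):
  after event 1 (t=2: INC foo by 4): {foo=4}
  after event 2 (t=9: SET foo = 46): {foo=46}
  after event 3 (t=16: SET baz = -15): {baz=-15, foo=46}
  after event 4 (t=20: DEC baz by 4): {baz=-19, foo=46}
  after event 5 (t=22: SET bar = 15): {bar=15, baz=-19, foo=46}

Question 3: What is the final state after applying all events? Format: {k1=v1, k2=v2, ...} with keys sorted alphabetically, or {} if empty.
  after event 1 (t=2: INC foo by 4): {foo=4}
  after event 2 (t=9: SET foo = 46): {foo=46}
  after event 3 (t=16: SET baz = -15): {baz=-15, foo=46}
  after event 4 (t=20: DEC baz by 4): {baz=-19, foo=46}
  after event 5 (t=22: SET bar = 15): {bar=15, baz=-19, foo=46}
  after event 6 (t=28: INC foo by 3): {bar=15, baz=-19, foo=49}

Answer: {bar=15, baz=-19, foo=49}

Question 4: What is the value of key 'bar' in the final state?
Track key 'bar' through all 6 events:
  event 1 (t=2: INC foo by 4): bar unchanged
  event 2 (t=9: SET foo = 46): bar unchanged
  event 3 (t=16: SET baz = -15): bar unchanged
  event 4 (t=20: DEC baz by 4): bar unchanged
  event 5 (t=22: SET bar = 15): bar (absent) -> 15
  event 6 (t=28: INC foo by 3): bar unchanged
Final: bar = 15

Answer: 15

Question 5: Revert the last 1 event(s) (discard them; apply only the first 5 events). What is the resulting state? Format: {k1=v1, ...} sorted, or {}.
Keep first 5 events (discard last 1):
  after event 1 (t=2: INC foo by 4): {foo=4}
  after event 2 (t=9: SET foo = 46): {foo=46}
  after event 3 (t=16: SET baz = -15): {baz=-15, foo=46}
  after event 4 (t=20: DEC baz by 4): {baz=-19, foo=46}
  after event 5 (t=22: SET bar = 15): {bar=15, baz=-19, foo=46}

Answer: {bar=15, baz=-19, foo=46}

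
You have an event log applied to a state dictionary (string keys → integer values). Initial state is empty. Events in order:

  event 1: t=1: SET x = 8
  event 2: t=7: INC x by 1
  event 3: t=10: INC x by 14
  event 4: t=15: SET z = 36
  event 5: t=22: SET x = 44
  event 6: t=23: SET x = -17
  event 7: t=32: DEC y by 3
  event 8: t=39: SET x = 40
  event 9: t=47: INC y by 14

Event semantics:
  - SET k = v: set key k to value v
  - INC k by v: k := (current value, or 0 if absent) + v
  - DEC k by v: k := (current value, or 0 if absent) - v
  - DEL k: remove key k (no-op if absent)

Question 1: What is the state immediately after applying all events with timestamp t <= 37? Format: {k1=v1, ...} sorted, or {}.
Answer: {x=-17, y=-3, z=36}

Derivation:
Apply events with t <= 37 (7 events):
  after event 1 (t=1: SET x = 8): {x=8}
  after event 2 (t=7: INC x by 1): {x=9}
  after event 3 (t=10: INC x by 14): {x=23}
  after event 4 (t=15: SET z = 36): {x=23, z=36}
  after event 5 (t=22: SET x = 44): {x=44, z=36}
  after event 6 (t=23: SET x = -17): {x=-17, z=36}
  after event 7 (t=32: DEC y by 3): {x=-17, y=-3, z=36}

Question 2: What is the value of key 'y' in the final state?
Answer: 11

Derivation:
Track key 'y' through all 9 events:
  event 1 (t=1: SET x = 8): y unchanged
  event 2 (t=7: INC x by 1): y unchanged
  event 3 (t=10: INC x by 14): y unchanged
  event 4 (t=15: SET z = 36): y unchanged
  event 5 (t=22: SET x = 44): y unchanged
  event 6 (t=23: SET x = -17): y unchanged
  event 7 (t=32: DEC y by 3): y (absent) -> -3
  event 8 (t=39: SET x = 40): y unchanged
  event 9 (t=47: INC y by 14): y -3 -> 11
Final: y = 11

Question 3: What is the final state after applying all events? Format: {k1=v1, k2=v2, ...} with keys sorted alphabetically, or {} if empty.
Answer: {x=40, y=11, z=36}

Derivation:
  after event 1 (t=1: SET x = 8): {x=8}
  after event 2 (t=7: INC x by 1): {x=9}
  after event 3 (t=10: INC x by 14): {x=23}
  after event 4 (t=15: SET z = 36): {x=23, z=36}
  after event 5 (t=22: SET x = 44): {x=44, z=36}
  after event 6 (t=23: SET x = -17): {x=-17, z=36}
  after event 7 (t=32: DEC y by 3): {x=-17, y=-3, z=36}
  after event 8 (t=39: SET x = 40): {x=40, y=-3, z=36}
  after event 9 (t=47: INC y by 14): {x=40, y=11, z=36}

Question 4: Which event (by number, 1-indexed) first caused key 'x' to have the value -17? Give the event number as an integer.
Looking for first event where x becomes -17:
  event 1: x = 8
  event 2: x = 9
  event 3: x = 23
  event 4: x = 23
  event 5: x = 44
  event 6: x 44 -> -17  <-- first match

Answer: 6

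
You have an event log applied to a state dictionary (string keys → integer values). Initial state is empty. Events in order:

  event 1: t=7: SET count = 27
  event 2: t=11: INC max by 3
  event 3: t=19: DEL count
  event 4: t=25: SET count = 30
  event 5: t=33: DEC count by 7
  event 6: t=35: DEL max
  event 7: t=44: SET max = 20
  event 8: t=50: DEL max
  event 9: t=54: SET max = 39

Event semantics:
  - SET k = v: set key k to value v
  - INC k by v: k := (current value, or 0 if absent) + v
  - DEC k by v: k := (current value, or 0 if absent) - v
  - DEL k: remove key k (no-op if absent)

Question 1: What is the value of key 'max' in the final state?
Track key 'max' through all 9 events:
  event 1 (t=7: SET count = 27): max unchanged
  event 2 (t=11: INC max by 3): max (absent) -> 3
  event 3 (t=19: DEL count): max unchanged
  event 4 (t=25: SET count = 30): max unchanged
  event 5 (t=33: DEC count by 7): max unchanged
  event 6 (t=35: DEL max): max 3 -> (absent)
  event 7 (t=44: SET max = 20): max (absent) -> 20
  event 8 (t=50: DEL max): max 20 -> (absent)
  event 9 (t=54: SET max = 39): max (absent) -> 39
Final: max = 39

Answer: 39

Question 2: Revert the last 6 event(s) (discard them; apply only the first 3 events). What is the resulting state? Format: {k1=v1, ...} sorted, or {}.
Answer: {max=3}

Derivation:
Keep first 3 events (discard last 6):
  after event 1 (t=7: SET count = 27): {count=27}
  after event 2 (t=11: INC max by 3): {count=27, max=3}
  after event 3 (t=19: DEL count): {max=3}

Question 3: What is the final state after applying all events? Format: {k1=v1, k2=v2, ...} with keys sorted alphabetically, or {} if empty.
  after event 1 (t=7: SET count = 27): {count=27}
  after event 2 (t=11: INC max by 3): {count=27, max=3}
  after event 3 (t=19: DEL count): {max=3}
  after event 4 (t=25: SET count = 30): {count=30, max=3}
  after event 5 (t=33: DEC count by 7): {count=23, max=3}
  after event 6 (t=35: DEL max): {count=23}
  after event 7 (t=44: SET max = 20): {count=23, max=20}
  after event 8 (t=50: DEL max): {count=23}
  after event 9 (t=54: SET max = 39): {count=23, max=39}

Answer: {count=23, max=39}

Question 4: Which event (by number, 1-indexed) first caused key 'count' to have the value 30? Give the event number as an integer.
Looking for first event where count becomes 30:
  event 1: count = 27
  event 2: count = 27
  event 3: count = (absent)
  event 4: count (absent) -> 30  <-- first match

Answer: 4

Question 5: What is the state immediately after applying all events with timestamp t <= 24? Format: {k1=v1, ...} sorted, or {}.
Answer: {max=3}

Derivation:
Apply events with t <= 24 (3 events):
  after event 1 (t=7: SET count = 27): {count=27}
  after event 2 (t=11: INC max by 3): {count=27, max=3}
  after event 3 (t=19: DEL count): {max=3}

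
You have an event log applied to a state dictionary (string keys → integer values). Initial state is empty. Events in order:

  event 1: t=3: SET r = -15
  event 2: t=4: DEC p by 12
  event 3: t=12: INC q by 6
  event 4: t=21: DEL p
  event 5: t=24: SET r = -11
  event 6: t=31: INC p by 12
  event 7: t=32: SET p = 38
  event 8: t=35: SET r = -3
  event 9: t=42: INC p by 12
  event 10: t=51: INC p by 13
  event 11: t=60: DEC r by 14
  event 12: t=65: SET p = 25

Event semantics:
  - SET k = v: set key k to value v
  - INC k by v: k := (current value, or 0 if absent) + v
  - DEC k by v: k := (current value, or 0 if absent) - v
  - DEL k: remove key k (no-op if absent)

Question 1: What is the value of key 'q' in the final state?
Answer: 6

Derivation:
Track key 'q' through all 12 events:
  event 1 (t=3: SET r = -15): q unchanged
  event 2 (t=4: DEC p by 12): q unchanged
  event 3 (t=12: INC q by 6): q (absent) -> 6
  event 4 (t=21: DEL p): q unchanged
  event 5 (t=24: SET r = -11): q unchanged
  event 6 (t=31: INC p by 12): q unchanged
  event 7 (t=32: SET p = 38): q unchanged
  event 8 (t=35: SET r = -3): q unchanged
  event 9 (t=42: INC p by 12): q unchanged
  event 10 (t=51: INC p by 13): q unchanged
  event 11 (t=60: DEC r by 14): q unchanged
  event 12 (t=65: SET p = 25): q unchanged
Final: q = 6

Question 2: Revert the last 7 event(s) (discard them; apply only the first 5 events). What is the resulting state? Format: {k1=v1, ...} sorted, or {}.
Answer: {q=6, r=-11}

Derivation:
Keep first 5 events (discard last 7):
  after event 1 (t=3: SET r = -15): {r=-15}
  after event 2 (t=4: DEC p by 12): {p=-12, r=-15}
  after event 3 (t=12: INC q by 6): {p=-12, q=6, r=-15}
  after event 4 (t=21: DEL p): {q=6, r=-15}
  after event 5 (t=24: SET r = -11): {q=6, r=-11}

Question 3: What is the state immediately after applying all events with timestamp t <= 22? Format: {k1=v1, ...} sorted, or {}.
Answer: {q=6, r=-15}

Derivation:
Apply events with t <= 22 (4 events):
  after event 1 (t=3: SET r = -15): {r=-15}
  after event 2 (t=4: DEC p by 12): {p=-12, r=-15}
  after event 3 (t=12: INC q by 6): {p=-12, q=6, r=-15}
  after event 4 (t=21: DEL p): {q=6, r=-15}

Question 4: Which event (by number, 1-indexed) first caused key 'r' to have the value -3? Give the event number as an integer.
Answer: 8

Derivation:
Looking for first event where r becomes -3:
  event 1: r = -15
  event 2: r = -15
  event 3: r = -15
  event 4: r = -15
  event 5: r = -11
  event 6: r = -11
  event 7: r = -11
  event 8: r -11 -> -3  <-- first match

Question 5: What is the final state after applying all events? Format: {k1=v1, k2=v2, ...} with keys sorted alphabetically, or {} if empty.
Answer: {p=25, q=6, r=-17}

Derivation:
  after event 1 (t=3: SET r = -15): {r=-15}
  after event 2 (t=4: DEC p by 12): {p=-12, r=-15}
  after event 3 (t=12: INC q by 6): {p=-12, q=6, r=-15}
  after event 4 (t=21: DEL p): {q=6, r=-15}
  after event 5 (t=24: SET r = -11): {q=6, r=-11}
  after event 6 (t=31: INC p by 12): {p=12, q=6, r=-11}
  after event 7 (t=32: SET p = 38): {p=38, q=6, r=-11}
  after event 8 (t=35: SET r = -3): {p=38, q=6, r=-3}
  after event 9 (t=42: INC p by 12): {p=50, q=6, r=-3}
  after event 10 (t=51: INC p by 13): {p=63, q=6, r=-3}
  after event 11 (t=60: DEC r by 14): {p=63, q=6, r=-17}
  after event 12 (t=65: SET p = 25): {p=25, q=6, r=-17}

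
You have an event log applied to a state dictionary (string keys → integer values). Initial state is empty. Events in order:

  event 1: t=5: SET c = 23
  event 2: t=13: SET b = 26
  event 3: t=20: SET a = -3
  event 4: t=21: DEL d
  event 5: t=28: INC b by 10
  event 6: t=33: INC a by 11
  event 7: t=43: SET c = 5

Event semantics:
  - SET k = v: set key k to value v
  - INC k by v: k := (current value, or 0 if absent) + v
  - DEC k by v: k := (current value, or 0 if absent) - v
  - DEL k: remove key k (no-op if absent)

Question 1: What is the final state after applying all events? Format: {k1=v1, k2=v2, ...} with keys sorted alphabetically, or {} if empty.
Answer: {a=8, b=36, c=5}

Derivation:
  after event 1 (t=5: SET c = 23): {c=23}
  after event 2 (t=13: SET b = 26): {b=26, c=23}
  after event 3 (t=20: SET a = -3): {a=-3, b=26, c=23}
  after event 4 (t=21: DEL d): {a=-3, b=26, c=23}
  after event 5 (t=28: INC b by 10): {a=-3, b=36, c=23}
  after event 6 (t=33: INC a by 11): {a=8, b=36, c=23}
  after event 7 (t=43: SET c = 5): {a=8, b=36, c=5}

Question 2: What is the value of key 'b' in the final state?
Track key 'b' through all 7 events:
  event 1 (t=5: SET c = 23): b unchanged
  event 2 (t=13: SET b = 26): b (absent) -> 26
  event 3 (t=20: SET a = -3): b unchanged
  event 4 (t=21: DEL d): b unchanged
  event 5 (t=28: INC b by 10): b 26 -> 36
  event 6 (t=33: INC a by 11): b unchanged
  event 7 (t=43: SET c = 5): b unchanged
Final: b = 36

Answer: 36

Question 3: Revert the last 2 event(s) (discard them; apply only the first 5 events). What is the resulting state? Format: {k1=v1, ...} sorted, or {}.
Keep first 5 events (discard last 2):
  after event 1 (t=5: SET c = 23): {c=23}
  after event 2 (t=13: SET b = 26): {b=26, c=23}
  after event 3 (t=20: SET a = -3): {a=-3, b=26, c=23}
  after event 4 (t=21: DEL d): {a=-3, b=26, c=23}
  after event 5 (t=28: INC b by 10): {a=-3, b=36, c=23}

Answer: {a=-3, b=36, c=23}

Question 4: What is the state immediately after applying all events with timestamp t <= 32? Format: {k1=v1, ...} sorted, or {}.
Apply events with t <= 32 (5 events):
  after event 1 (t=5: SET c = 23): {c=23}
  after event 2 (t=13: SET b = 26): {b=26, c=23}
  after event 3 (t=20: SET a = -3): {a=-3, b=26, c=23}
  after event 4 (t=21: DEL d): {a=-3, b=26, c=23}
  after event 5 (t=28: INC b by 10): {a=-3, b=36, c=23}

Answer: {a=-3, b=36, c=23}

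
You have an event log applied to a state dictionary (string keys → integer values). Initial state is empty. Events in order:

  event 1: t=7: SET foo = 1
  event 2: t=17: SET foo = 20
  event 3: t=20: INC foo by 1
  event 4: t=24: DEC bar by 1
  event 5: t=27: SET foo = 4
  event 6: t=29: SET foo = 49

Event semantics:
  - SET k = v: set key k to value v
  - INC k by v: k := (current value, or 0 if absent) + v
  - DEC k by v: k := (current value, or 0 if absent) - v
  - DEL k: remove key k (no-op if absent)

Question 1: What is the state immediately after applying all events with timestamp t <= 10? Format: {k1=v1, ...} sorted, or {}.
Answer: {foo=1}

Derivation:
Apply events with t <= 10 (1 events):
  after event 1 (t=7: SET foo = 1): {foo=1}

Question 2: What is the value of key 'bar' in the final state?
Track key 'bar' through all 6 events:
  event 1 (t=7: SET foo = 1): bar unchanged
  event 2 (t=17: SET foo = 20): bar unchanged
  event 3 (t=20: INC foo by 1): bar unchanged
  event 4 (t=24: DEC bar by 1): bar (absent) -> -1
  event 5 (t=27: SET foo = 4): bar unchanged
  event 6 (t=29: SET foo = 49): bar unchanged
Final: bar = -1

Answer: -1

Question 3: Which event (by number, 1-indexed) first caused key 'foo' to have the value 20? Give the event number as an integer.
Looking for first event where foo becomes 20:
  event 1: foo = 1
  event 2: foo 1 -> 20  <-- first match

Answer: 2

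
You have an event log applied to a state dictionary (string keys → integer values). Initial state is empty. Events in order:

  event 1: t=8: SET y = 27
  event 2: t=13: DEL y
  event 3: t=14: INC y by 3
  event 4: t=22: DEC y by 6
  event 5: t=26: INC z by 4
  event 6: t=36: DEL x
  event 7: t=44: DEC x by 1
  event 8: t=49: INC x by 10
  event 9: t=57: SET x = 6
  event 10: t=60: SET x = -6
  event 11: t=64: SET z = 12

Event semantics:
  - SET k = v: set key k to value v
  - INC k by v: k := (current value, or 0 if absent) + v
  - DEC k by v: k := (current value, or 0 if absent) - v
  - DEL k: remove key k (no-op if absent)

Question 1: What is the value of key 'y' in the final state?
Answer: -3

Derivation:
Track key 'y' through all 11 events:
  event 1 (t=8: SET y = 27): y (absent) -> 27
  event 2 (t=13: DEL y): y 27 -> (absent)
  event 3 (t=14: INC y by 3): y (absent) -> 3
  event 4 (t=22: DEC y by 6): y 3 -> -3
  event 5 (t=26: INC z by 4): y unchanged
  event 6 (t=36: DEL x): y unchanged
  event 7 (t=44: DEC x by 1): y unchanged
  event 8 (t=49: INC x by 10): y unchanged
  event 9 (t=57: SET x = 6): y unchanged
  event 10 (t=60: SET x = -6): y unchanged
  event 11 (t=64: SET z = 12): y unchanged
Final: y = -3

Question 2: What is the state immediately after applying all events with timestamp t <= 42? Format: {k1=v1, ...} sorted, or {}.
Answer: {y=-3, z=4}

Derivation:
Apply events with t <= 42 (6 events):
  after event 1 (t=8: SET y = 27): {y=27}
  after event 2 (t=13: DEL y): {}
  after event 3 (t=14: INC y by 3): {y=3}
  after event 4 (t=22: DEC y by 6): {y=-3}
  after event 5 (t=26: INC z by 4): {y=-3, z=4}
  after event 6 (t=36: DEL x): {y=-3, z=4}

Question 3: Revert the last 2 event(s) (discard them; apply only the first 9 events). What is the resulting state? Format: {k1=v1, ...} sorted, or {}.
Keep first 9 events (discard last 2):
  after event 1 (t=8: SET y = 27): {y=27}
  after event 2 (t=13: DEL y): {}
  after event 3 (t=14: INC y by 3): {y=3}
  after event 4 (t=22: DEC y by 6): {y=-3}
  after event 5 (t=26: INC z by 4): {y=-3, z=4}
  after event 6 (t=36: DEL x): {y=-3, z=4}
  after event 7 (t=44: DEC x by 1): {x=-1, y=-3, z=4}
  after event 8 (t=49: INC x by 10): {x=9, y=-3, z=4}
  after event 9 (t=57: SET x = 6): {x=6, y=-3, z=4}

Answer: {x=6, y=-3, z=4}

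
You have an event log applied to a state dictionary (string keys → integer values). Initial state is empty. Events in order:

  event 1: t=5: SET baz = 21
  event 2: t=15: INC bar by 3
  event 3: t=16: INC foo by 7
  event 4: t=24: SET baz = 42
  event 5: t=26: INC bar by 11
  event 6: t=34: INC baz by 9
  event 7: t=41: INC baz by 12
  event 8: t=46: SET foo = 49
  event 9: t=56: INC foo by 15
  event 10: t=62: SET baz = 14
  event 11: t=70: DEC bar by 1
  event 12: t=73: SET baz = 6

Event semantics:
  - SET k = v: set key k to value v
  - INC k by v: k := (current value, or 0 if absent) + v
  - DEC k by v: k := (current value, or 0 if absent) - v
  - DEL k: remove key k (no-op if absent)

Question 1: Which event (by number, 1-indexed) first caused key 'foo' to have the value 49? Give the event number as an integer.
Looking for first event where foo becomes 49:
  event 3: foo = 7
  event 4: foo = 7
  event 5: foo = 7
  event 6: foo = 7
  event 7: foo = 7
  event 8: foo 7 -> 49  <-- first match

Answer: 8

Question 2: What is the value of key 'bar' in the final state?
Answer: 13

Derivation:
Track key 'bar' through all 12 events:
  event 1 (t=5: SET baz = 21): bar unchanged
  event 2 (t=15: INC bar by 3): bar (absent) -> 3
  event 3 (t=16: INC foo by 7): bar unchanged
  event 4 (t=24: SET baz = 42): bar unchanged
  event 5 (t=26: INC bar by 11): bar 3 -> 14
  event 6 (t=34: INC baz by 9): bar unchanged
  event 7 (t=41: INC baz by 12): bar unchanged
  event 8 (t=46: SET foo = 49): bar unchanged
  event 9 (t=56: INC foo by 15): bar unchanged
  event 10 (t=62: SET baz = 14): bar unchanged
  event 11 (t=70: DEC bar by 1): bar 14 -> 13
  event 12 (t=73: SET baz = 6): bar unchanged
Final: bar = 13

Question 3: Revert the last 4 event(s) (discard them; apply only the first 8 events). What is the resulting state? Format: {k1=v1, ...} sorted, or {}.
Keep first 8 events (discard last 4):
  after event 1 (t=5: SET baz = 21): {baz=21}
  after event 2 (t=15: INC bar by 3): {bar=3, baz=21}
  after event 3 (t=16: INC foo by 7): {bar=3, baz=21, foo=7}
  after event 4 (t=24: SET baz = 42): {bar=3, baz=42, foo=7}
  after event 5 (t=26: INC bar by 11): {bar=14, baz=42, foo=7}
  after event 6 (t=34: INC baz by 9): {bar=14, baz=51, foo=7}
  after event 7 (t=41: INC baz by 12): {bar=14, baz=63, foo=7}
  after event 8 (t=46: SET foo = 49): {bar=14, baz=63, foo=49}

Answer: {bar=14, baz=63, foo=49}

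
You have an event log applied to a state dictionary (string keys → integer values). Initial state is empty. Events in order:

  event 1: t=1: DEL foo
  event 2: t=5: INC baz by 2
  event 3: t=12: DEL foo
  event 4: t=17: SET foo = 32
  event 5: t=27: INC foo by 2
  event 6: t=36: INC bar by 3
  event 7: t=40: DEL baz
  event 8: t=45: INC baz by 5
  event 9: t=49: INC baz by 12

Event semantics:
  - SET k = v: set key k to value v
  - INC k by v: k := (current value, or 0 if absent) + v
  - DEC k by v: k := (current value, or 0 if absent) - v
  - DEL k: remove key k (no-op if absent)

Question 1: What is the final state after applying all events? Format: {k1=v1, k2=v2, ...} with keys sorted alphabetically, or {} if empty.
  after event 1 (t=1: DEL foo): {}
  after event 2 (t=5: INC baz by 2): {baz=2}
  after event 3 (t=12: DEL foo): {baz=2}
  after event 4 (t=17: SET foo = 32): {baz=2, foo=32}
  after event 5 (t=27: INC foo by 2): {baz=2, foo=34}
  after event 6 (t=36: INC bar by 3): {bar=3, baz=2, foo=34}
  after event 7 (t=40: DEL baz): {bar=3, foo=34}
  after event 8 (t=45: INC baz by 5): {bar=3, baz=5, foo=34}
  after event 9 (t=49: INC baz by 12): {bar=3, baz=17, foo=34}

Answer: {bar=3, baz=17, foo=34}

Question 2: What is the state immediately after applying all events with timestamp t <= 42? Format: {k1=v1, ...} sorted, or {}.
Answer: {bar=3, foo=34}

Derivation:
Apply events with t <= 42 (7 events):
  after event 1 (t=1: DEL foo): {}
  after event 2 (t=5: INC baz by 2): {baz=2}
  after event 3 (t=12: DEL foo): {baz=2}
  after event 4 (t=17: SET foo = 32): {baz=2, foo=32}
  after event 5 (t=27: INC foo by 2): {baz=2, foo=34}
  after event 6 (t=36: INC bar by 3): {bar=3, baz=2, foo=34}
  after event 7 (t=40: DEL baz): {bar=3, foo=34}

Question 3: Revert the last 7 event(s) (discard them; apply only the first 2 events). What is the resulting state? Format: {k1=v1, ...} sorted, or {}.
Keep first 2 events (discard last 7):
  after event 1 (t=1: DEL foo): {}
  after event 2 (t=5: INC baz by 2): {baz=2}

Answer: {baz=2}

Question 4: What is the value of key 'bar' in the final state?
Answer: 3

Derivation:
Track key 'bar' through all 9 events:
  event 1 (t=1: DEL foo): bar unchanged
  event 2 (t=5: INC baz by 2): bar unchanged
  event 3 (t=12: DEL foo): bar unchanged
  event 4 (t=17: SET foo = 32): bar unchanged
  event 5 (t=27: INC foo by 2): bar unchanged
  event 6 (t=36: INC bar by 3): bar (absent) -> 3
  event 7 (t=40: DEL baz): bar unchanged
  event 8 (t=45: INC baz by 5): bar unchanged
  event 9 (t=49: INC baz by 12): bar unchanged
Final: bar = 3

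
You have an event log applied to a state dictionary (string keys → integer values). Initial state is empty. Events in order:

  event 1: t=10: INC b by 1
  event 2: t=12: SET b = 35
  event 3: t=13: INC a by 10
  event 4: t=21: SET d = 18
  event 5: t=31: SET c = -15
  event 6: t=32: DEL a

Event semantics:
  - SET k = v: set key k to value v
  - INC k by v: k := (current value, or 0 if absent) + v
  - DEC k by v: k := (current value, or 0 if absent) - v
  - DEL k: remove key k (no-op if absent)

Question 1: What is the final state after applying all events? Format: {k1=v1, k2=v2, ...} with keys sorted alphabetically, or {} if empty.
Answer: {b=35, c=-15, d=18}

Derivation:
  after event 1 (t=10: INC b by 1): {b=1}
  after event 2 (t=12: SET b = 35): {b=35}
  after event 3 (t=13: INC a by 10): {a=10, b=35}
  after event 4 (t=21: SET d = 18): {a=10, b=35, d=18}
  after event 5 (t=31: SET c = -15): {a=10, b=35, c=-15, d=18}
  after event 6 (t=32: DEL a): {b=35, c=-15, d=18}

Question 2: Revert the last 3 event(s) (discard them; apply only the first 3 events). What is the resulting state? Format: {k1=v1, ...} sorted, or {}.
Answer: {a=10, b=35}

Derivation:
Keep first 3 events (discard last 3):
  after event 1 (t=10: INC b by 1): {b=1}
  after event 2 (t=12: SET b = 35): {b=35}
  after event 3 (t=13: INC a by 10): {a=10, b=35}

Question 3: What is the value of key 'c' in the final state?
Answer: -15

Derivation:
Track key 'c' through all 6 events:
  event 1 (t=10: INC b by 1): c unchanged
  event 2 (t=12: SET b = 35): c unchanged
  event 3 (t=13: INC a by 10): c unchanged
  event 4 (t=21: SET d = 18): c unchanged
  event 5 (t=31: SET c = -15): c (absent) -> -15
  event 6 (t=32: DEL a): c unchanged
Final: c = -15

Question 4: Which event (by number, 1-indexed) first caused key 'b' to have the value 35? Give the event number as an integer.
Looking for first event where b becomes 35:
  event 1: b = 1
  event 2: b 1 -> 35  <-- first match

Answer: 2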